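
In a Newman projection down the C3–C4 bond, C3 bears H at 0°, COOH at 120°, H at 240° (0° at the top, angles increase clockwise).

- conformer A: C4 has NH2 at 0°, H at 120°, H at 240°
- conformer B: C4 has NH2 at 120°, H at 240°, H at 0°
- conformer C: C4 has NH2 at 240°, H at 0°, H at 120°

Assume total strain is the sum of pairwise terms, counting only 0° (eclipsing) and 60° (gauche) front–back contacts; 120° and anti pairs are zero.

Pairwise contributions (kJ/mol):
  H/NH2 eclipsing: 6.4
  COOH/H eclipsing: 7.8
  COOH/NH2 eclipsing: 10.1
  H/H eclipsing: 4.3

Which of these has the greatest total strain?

A (eclipsed): H–NH2 eclipsed, COOH–H eclipsed, H–H eclipsed; 6.4 + 7.8 + 4.3 = 18.5 kJ/mol.
B (eclipsed): H–H eclipsed, COOH–NH2 eclipsed, H–H eclipsed; 4.3 + 10.1 + 4.3 = 18.7 kJ/mol.
C (eclipsed): H–H eclipsed, COOH–H eclipsed, H–NH2 eclipsed; 4.3 + 7.8 + 6.4 = 18.5 kJ/mol.
B has the highest total (18.7 kJ/mol).

B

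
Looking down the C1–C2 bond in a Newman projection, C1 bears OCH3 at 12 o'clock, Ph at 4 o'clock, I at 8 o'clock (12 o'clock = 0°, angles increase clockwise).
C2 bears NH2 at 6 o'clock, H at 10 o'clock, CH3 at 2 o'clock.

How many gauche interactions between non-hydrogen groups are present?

Non-H gauche pairs: OCH3(0°)/CH3(60°); Ph(120°)/NH2(180°); Ph(120°)/CH3(60°); I(240°)/NH2(180°) — 4 interactions.

4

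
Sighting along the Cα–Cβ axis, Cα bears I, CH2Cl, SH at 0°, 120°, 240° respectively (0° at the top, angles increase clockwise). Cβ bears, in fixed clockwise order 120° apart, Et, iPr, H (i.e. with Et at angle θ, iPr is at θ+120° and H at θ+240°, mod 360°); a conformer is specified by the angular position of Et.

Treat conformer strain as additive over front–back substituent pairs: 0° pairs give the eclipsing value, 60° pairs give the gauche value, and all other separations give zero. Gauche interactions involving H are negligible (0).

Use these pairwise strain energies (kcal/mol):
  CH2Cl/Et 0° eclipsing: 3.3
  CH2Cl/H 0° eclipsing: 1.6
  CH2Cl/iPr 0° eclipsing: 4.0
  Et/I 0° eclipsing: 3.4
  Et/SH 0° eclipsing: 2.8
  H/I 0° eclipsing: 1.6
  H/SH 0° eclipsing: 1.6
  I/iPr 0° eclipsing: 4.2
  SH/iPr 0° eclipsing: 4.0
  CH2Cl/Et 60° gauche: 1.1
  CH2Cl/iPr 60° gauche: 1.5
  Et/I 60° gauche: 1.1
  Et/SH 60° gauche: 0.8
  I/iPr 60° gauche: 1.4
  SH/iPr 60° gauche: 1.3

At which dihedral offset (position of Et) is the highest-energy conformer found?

Et at 0° is eclipsed. I at 0° is eclipsed with Et at 0° (3.4); CH2Cl at 120° is eclipsed with iPr at 120° (4.0); SH at 240° is eclipsed with H at 240° (1.6). Total 9.0 kcal/mol.
Et at 60° is staggered. I at 0° is gauche with Et at 60° (1.1); CH2Cl at 120° is gauche with Et at 60° (1.1); CH2Cl at 120° is gauche with iPr at 180° (1.5); SH at 240° is gauche with iPr at 180° (1.3). Total 5.0 kcal/mol.
Et at 120° is eclipsed. I at 0° is eclipsed with H at 0° (1.6); CH2Cl at 120° is eclipsed with Et at 120° (3.3); SH at 240° is eclipsed with iPr at 240° (4.0). Total 8.9 kcal/mol.
Et at 180° is staggered. I at 0° is gauche with iPr at 300° (1.4); CH2Cl at 120° is gauche with Et at 180° (1.1); SH at 240° is gauche with Et at 180° (0.8); SH at 240° is gauche with iPr at 300° (1.3). Total 4.6 kcal/mol.
Et at 240° is eclipsed. I at 0° is eclipsed with iPr at 0° (4.2); CH2Cl at 120° is eclipsed with H at 120° (1.6); SH at 240° is eclipsed with Et at 240° (2.8). Total 8.6 kcal/mol.
Et at 300° is staggered. I at 0° is gauche with Et at 300° (1.1); I at 0° is gauche with iPr at 60° (1.4); CH2Cl at 120° is gauche with iPr at 60° (1.5); SH at 240° is gauche with Et at 300° (0.8). Total 4.8 kcal/mol.
The maximum (9.0 kcal/mol) occurs with Et at 0°.

0°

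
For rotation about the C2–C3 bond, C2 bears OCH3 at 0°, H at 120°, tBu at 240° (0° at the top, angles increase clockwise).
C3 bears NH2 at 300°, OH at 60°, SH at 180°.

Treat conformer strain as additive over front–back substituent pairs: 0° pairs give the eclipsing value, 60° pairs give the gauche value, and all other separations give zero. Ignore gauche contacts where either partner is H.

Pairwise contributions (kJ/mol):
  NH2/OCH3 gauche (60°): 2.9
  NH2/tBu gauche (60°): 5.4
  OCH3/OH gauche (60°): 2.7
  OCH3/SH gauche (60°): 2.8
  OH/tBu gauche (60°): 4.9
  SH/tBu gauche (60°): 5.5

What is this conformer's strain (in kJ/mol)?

This conformer (staggered): OCH3–NH2 gauche, OCH3–OH gauche, tBu–NH2 gauche, tBu–SH gauche; 2.9 + 2.7 + 5.4 + 5.5 = 16.5 kJ/mol.

16.5 kJ/mol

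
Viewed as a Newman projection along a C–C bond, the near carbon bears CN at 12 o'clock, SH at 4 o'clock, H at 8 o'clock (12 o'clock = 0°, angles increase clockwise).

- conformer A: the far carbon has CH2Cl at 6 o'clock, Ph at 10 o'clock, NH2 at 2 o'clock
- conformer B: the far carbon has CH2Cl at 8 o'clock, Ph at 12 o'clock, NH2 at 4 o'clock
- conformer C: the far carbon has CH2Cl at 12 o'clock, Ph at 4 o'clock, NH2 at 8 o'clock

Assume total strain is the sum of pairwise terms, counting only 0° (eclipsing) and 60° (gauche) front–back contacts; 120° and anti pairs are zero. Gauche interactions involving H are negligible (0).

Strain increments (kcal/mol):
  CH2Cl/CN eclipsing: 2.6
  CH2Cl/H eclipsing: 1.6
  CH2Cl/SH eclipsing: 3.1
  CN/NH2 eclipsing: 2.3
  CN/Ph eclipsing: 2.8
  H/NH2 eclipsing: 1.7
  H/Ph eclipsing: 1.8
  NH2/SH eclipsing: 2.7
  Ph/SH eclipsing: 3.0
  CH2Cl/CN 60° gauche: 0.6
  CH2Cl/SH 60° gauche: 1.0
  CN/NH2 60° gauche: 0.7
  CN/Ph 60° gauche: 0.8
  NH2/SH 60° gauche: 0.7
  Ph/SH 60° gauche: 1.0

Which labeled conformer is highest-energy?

A (staggered): CN(0°)/Ph(300°) gauche 0.8; CN(0°)/NH2(60°) gauche 0.7; SH(120°)/CH2Cl(180°) gauche 1.0; SH(120°)/NH2(60°) gauche 0.7 → 3.2 kcal/mol.
B (eclipsed): CN(0°)/Ph(0°) eclipsed 2.8; SH(120°)/NH2(120°) eclipsed 2.7; H(240°)/CH2Cl(240°) eclipsed 1.6 → 7.1 kcal/mol.
C (eclipsed): CN(0°)/CH2Cl(0°) eclipsed 2.6; SH(120°)/Ph(120°) eclipsed 3.0; H(240°)/NH2(240°) eclipsed 1.7 → 7.3 kcal/mol.
C has the highest total (7.3 kcal/mol).

C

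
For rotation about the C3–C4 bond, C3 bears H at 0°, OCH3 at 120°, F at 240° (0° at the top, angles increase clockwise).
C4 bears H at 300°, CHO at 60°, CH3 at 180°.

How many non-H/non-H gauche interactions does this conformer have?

Non-H gauche pairs: OCH3(120°)/CHO(60°); OCH3(120°)/CH3(180°); F(240°)/CH3(180°) — 3 interactions.

3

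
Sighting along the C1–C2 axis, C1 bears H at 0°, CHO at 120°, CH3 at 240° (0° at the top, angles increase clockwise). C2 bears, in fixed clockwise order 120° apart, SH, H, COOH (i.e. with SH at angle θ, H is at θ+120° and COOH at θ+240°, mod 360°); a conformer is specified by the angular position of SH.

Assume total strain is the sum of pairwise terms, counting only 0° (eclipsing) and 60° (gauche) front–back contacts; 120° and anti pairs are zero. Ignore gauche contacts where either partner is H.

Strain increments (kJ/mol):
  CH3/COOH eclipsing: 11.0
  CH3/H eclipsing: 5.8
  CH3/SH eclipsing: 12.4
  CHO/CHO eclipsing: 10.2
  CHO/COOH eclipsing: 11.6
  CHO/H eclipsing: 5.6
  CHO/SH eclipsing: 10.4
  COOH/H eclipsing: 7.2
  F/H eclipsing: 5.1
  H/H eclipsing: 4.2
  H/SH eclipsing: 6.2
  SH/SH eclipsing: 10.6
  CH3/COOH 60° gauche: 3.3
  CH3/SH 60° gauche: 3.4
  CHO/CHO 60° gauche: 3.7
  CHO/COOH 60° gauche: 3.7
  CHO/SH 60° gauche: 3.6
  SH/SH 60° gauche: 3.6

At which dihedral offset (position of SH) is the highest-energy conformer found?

240°

SH at 0° (eclipsed): H(0°)/SH(0°) eclipsed 6.2; CHO(120°)/H(120°) eclipsed 5.6; CH3(240°)/COOH(240°) eclipsed 11.0 → 22.8 kJ/mol.
SH at 60° (staggered): CHO(120°)/SH(60°) gauche 3.6; CH3(240°)/COOH(300°) gauche 3.3 → 6.9 kJ/mol.
SH at 120° (eclipsed): H(0°)/COOH(0°) eclipsed 7.2; CHO(120°)/SH(120°) eclipsed 10.4; CH3(240°)/H(240°) eclipsed 5.8 → 23.4 kJ/mol.
SH at 180° (staggered): CHO(120°)/SH(180°) gauche 3.6; CHO(120°)/COOH(60°) gauche 3.7; CH3(240°)/SH(180°) gauche 3.4 → 10.7 kJ/mol.
SH at 240° (eclipsed): H(0°)/H(0°) eclipsed 4.2; CHO(120°)/COOH(120°) eclipsed 11.6; CH3(240°)/SH(240°) eclipsed 12.4 → 28.2 kJ/mol.
SH at 300° (staggered): CHO(120°)/COOH(180°) gauche 3.7; CH3(240°)/SH(300°) gauche 3.4; CH3(240°)/COOH(180°) gauche 3.3 → 10.4 kJ/mol.
The maximum (28.2 kJ/mol) occurs with SH at 240°.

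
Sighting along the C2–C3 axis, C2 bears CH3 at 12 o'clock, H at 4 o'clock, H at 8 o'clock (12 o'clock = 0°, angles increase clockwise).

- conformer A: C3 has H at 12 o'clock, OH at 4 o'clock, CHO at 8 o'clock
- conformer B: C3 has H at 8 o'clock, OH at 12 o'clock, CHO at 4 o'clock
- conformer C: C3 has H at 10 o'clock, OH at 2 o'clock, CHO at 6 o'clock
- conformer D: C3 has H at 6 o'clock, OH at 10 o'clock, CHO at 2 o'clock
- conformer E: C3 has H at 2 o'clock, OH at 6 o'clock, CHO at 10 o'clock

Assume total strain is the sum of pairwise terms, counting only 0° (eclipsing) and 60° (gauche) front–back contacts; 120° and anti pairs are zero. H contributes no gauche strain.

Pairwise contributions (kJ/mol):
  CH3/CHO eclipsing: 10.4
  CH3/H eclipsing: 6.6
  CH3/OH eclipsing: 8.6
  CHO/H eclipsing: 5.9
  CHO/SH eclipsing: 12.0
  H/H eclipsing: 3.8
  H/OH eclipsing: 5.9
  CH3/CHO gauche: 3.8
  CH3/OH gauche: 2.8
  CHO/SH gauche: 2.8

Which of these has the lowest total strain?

A (eclipsed): CH3–H eclipsed, H–OH eclipsed, H–CHO eclipsed; 6.6 + 5.9 + 5.9 = 18.4 kJ/mol.
B (eclipsed): CH3–OH eclipsed, H–CHO eclipsed, H–H eclipsed; 8.6 + 5.9 + 3.8 = 18.3 kJ/mol.
C (staggered): CH3–OH gauche; 2.8 = 2.8 kJ/mol.
D (staggered): CH3–OH gauche, CH3–CHO gauche; 2.8 + 3.8 = 6.6 kJ/mol.
E (staggered): CH3–CHO gauche; 3.8 = 3.8 kJ/mol.
C has the lowest total (2.8 kJ/mol).

C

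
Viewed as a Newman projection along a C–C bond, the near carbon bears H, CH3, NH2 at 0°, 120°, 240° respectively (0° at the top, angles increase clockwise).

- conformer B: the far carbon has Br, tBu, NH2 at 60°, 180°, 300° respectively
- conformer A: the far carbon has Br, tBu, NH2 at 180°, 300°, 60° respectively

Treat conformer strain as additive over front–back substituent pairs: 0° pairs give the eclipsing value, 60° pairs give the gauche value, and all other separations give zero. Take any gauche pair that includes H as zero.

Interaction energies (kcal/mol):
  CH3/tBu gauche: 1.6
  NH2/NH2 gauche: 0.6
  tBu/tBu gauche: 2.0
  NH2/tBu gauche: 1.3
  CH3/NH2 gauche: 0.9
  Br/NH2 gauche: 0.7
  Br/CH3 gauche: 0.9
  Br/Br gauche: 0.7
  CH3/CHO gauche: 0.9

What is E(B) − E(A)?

B is staggered. CH3 at 120° is gauche with Br at 60° (0.9); CH3 at 120° is gauche with tBu at 180° (1.6); NH2 at 240° is gauche with tBu at 180° (1.3); NH2 at 240° is gauche with NH2 at 300° (0.6). Total 4.4 kcal/mol.
A is staggered. CH3 at 120° is gauche with Br at 180° (0.9); CH3 at 120° is gauche with NH2 at 60° (0.9); NH2 at 240° is gauche with Br at 180° (0.7); NH2 at 240° is gauche with tBu at 300° (1.3). Total 3.8 kcal/mol.
E(B) − E(A) = 4.4 − 3.8 = +0.6 kcal/mol.

+0.6 kcal/mol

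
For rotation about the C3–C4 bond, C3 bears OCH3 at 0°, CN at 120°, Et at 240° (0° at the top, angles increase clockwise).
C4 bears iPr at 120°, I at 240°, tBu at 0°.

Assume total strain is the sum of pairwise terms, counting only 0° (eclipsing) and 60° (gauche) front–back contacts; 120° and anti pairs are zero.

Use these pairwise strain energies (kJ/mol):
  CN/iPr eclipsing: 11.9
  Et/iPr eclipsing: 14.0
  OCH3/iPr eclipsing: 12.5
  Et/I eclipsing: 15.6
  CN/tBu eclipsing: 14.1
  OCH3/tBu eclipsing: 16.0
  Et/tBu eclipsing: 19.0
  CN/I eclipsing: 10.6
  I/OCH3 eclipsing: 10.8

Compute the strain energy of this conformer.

43.5 kJ/mol

This conformer (eclipsed): OCH3(0°)/tBu(0°) eclipsed 16.0; CN(120°)/iPr(120°) eclipsed 11.9; Et(240°)/I(240°) eclipsed 15.6 → 43.5 kJ/mol.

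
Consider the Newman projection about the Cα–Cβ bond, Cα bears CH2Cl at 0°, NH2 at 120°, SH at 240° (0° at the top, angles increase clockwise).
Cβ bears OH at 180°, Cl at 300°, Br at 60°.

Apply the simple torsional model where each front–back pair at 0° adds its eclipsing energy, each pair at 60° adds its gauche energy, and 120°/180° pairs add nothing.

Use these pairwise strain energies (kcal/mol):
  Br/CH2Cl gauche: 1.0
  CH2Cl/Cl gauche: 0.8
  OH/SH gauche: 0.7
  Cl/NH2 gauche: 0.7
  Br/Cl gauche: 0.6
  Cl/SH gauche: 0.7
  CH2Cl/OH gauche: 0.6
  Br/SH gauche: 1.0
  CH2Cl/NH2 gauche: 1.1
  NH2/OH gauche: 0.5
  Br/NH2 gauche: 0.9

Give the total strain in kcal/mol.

This conformer (staggered): CH2Cl(0°)/Cl(300°) gauche 0.8; CH2Cl(0°)/Br(60°) gauche 1.0; NH2(120°)/OH(180°) gauche 0.5; NH2(120°)/Br(60°) gauche 0.9; SH(240°)/OH(180°) gauche 0.7; SH(240°)/Cl(300°) gauche 0.7 → 4.6 kcal/mol.

4.6 kcal/mol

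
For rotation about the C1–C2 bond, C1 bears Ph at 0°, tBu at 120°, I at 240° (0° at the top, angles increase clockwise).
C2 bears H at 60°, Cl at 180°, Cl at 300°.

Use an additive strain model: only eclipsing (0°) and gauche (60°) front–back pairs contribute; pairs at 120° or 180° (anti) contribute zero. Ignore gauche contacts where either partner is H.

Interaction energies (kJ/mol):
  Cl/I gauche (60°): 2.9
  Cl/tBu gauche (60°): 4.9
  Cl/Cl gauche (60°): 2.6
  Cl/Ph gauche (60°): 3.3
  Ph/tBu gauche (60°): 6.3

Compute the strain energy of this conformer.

This conformer (staggered): Ph–Cl gauche, tBu–Cl gauche, I–Cl gauche, I–Cl gauche; 3.3 + 4.9 + 2.9 + 2.9 = 14.0 kJ/mol.

14.0 kJ/mol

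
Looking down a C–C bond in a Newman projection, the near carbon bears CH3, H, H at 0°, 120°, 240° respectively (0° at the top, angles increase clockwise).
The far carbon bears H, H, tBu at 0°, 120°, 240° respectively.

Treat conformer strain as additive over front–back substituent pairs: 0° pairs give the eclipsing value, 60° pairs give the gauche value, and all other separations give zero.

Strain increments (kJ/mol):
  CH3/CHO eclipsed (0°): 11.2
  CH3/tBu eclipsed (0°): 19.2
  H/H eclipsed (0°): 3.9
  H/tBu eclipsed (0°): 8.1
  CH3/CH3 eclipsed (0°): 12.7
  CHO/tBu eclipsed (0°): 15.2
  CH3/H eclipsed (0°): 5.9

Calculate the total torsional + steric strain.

This conformer (eclipsed): CH3(0°)/H(0°) eclipsed 5.9; H(120°)/H(120°) eclipsed 3.9; H(240°)/tBu(240°) eclipsed 8.1 → 17.9 kJ/mol.

17.9 kJ/mol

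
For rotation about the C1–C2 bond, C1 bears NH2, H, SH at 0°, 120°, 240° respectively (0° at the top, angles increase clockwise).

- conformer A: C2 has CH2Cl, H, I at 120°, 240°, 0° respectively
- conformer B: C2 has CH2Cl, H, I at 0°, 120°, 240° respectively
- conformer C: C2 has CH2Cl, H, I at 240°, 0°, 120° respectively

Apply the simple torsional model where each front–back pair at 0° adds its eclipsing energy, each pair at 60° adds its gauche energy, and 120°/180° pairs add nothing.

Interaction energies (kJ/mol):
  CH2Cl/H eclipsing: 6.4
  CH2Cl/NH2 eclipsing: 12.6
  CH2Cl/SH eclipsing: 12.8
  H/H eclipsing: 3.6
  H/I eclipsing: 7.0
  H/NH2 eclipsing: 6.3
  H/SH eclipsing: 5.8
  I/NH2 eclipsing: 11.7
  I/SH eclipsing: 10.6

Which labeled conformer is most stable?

A

A (eclipsed): NH2(0°)/I(0°) eclipsed 11.7; H(120°)/CH2Cl(120°) eclipsed 6.4; SH(240°)/H(240°) eclipsed 5.8 → 23.9 kJ/mol.
B (eclipsed): NH2(0°)/CH2Cl(0°) eclipsed 12.6; H(120°)/H(120°) eclipsed 3.6; SH(240°)/I(240°) eclipsed 10.6 → 26.8 kJ/mol.
C (eclipsed): NH2(0°)/H(0°) eclipsed 6.3; H(120°)/I(120°) eclipsed 7.0; SH(240°)/CH2Cl(240°) eclipsed 12.8 → 26.1 kJ/mol.
A has the lowest total (23.9 kJ/mol).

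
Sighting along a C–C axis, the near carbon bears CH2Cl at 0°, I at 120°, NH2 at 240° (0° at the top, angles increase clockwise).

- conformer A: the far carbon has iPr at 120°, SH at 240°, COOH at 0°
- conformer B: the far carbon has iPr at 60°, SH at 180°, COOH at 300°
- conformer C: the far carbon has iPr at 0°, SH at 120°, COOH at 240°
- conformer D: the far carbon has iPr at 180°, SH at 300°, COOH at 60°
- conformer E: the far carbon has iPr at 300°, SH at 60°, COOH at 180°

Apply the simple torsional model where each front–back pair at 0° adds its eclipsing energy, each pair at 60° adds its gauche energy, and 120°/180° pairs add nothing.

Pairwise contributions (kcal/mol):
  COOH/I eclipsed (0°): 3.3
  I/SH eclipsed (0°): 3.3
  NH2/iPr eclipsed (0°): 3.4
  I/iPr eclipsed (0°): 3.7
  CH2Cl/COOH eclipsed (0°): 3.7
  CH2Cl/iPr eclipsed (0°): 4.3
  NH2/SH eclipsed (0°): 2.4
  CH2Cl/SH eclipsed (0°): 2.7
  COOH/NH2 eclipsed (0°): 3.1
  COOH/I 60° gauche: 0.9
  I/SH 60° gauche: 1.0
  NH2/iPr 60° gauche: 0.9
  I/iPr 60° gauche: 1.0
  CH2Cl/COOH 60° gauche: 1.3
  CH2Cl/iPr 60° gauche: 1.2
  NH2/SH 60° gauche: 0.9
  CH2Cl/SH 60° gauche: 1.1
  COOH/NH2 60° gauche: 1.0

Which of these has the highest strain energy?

A is eclipsed. CH2Cl at 0° is eclipsed with COOH at 0° (3.7); I at 120° is eclipsed with iPr at 120° (3.7); NH2 at 240° is eclipsed with SH at 240° (2.4). Total 9.8 kcal/mol.
B is staggered. CH2Cl at 0° is gauche with iPr at 60° (1.2); CH2Cl at 0° is gauche with COOH at 300° (1.3); I at 120° is gauche with iPr at 60° (1.0); I at 120° is gauche with SH at 180° (1.0); NH2 at 240° is gauche with SH at 180° (0.9); NH2 at 240° is gauche with COOH at 300° (1.0). Total 6.4 kcal/mol.
C is eclipsed. CH2Cl at 0° is eclipsed with iPr at 0° (4.3); I at 120° is eclipsed with SH at 120° (3.3); NH2 at 240° is eclipsed with COOH at 240° (3.1). Total 10.7 kcal/mol.
D is staggered. CH2Cl at 0° is gauche with SH at 300° (1.1); CH2Cl at 0° is gauche with COOH at 60° (1.3); I at 120° is gauche with iPr at 180° (1.0); I at 120° is gauche with COOH at 60° (0.9); NH2 at 240° is gauche with iPr at 180° (0.9); NH2 at 240° is gauche with SH at 300° (0.9). Total 6.1 kcal/mol.
E is staggered. CH2Cl at 0° is gauche with iPr at 300° (1.2); CH2Cl at 0° is gauche with SH at 60° (1.1); I at 120° is gauche with SH at 60° (1.0); I at 120° is gauche with COOH at 180° (0.9); NH2 at 240° is gauche with iPr at 300° (0.9); NH2 at 240° is gauche with COOH at 180° (1.0). Total 6.1 kcal/mol.
C has the highest total (10.7 kcal/mol).

C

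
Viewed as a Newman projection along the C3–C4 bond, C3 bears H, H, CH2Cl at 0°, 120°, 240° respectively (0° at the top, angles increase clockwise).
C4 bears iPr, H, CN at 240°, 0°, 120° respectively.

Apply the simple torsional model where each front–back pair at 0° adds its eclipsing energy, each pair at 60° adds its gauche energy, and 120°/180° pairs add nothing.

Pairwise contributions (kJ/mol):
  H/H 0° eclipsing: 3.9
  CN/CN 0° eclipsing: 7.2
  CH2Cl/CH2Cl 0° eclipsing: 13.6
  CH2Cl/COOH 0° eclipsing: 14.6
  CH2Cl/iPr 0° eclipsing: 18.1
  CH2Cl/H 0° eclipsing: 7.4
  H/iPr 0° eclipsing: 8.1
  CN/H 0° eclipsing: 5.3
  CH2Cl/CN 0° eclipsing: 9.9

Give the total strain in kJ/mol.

27.3 kJ/mol

This conformer is eclipsed. H at 0° is eclipsed with H at 0° (3.9); H at 120° is eclipsed with CN at 120° (5.3); CH2Cl at 240° is eclipsed with iPr at 240° (18.1). Total 27.3 kJ/mol.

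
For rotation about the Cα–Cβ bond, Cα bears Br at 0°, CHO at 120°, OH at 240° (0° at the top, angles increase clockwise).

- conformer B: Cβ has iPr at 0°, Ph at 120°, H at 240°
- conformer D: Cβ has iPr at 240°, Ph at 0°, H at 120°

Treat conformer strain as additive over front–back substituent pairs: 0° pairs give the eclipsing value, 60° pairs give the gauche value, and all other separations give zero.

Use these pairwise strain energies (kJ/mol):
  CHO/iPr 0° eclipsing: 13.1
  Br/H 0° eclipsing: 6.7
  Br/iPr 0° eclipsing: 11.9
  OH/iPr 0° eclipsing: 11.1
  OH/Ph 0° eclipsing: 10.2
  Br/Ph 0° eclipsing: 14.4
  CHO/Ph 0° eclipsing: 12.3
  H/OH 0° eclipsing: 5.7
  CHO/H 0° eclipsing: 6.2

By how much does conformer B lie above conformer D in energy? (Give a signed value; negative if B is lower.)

-1.8 kJ/mol

B is eclipsed. Br at 0° is eclipsed with iPr at 0° (11.9); CHO at 120° is eclipsed with Ph at 120° (12.3); OH at 240° is eclipsed with H at 240° (5.7). Total 29.9 kJ/mol.
D is eclipsed. Br at 0° is eclipsed with Ph at 0° (14.4); CHO at 120° is eclipsed with H at 120° (6.2); OH at 240° is eclipsed with iPr at 240° (11.1). Total 31.7 kJ/mol.
E(B) − E(D) = 29.9 − 31.7 = -1.8 kJ/mol.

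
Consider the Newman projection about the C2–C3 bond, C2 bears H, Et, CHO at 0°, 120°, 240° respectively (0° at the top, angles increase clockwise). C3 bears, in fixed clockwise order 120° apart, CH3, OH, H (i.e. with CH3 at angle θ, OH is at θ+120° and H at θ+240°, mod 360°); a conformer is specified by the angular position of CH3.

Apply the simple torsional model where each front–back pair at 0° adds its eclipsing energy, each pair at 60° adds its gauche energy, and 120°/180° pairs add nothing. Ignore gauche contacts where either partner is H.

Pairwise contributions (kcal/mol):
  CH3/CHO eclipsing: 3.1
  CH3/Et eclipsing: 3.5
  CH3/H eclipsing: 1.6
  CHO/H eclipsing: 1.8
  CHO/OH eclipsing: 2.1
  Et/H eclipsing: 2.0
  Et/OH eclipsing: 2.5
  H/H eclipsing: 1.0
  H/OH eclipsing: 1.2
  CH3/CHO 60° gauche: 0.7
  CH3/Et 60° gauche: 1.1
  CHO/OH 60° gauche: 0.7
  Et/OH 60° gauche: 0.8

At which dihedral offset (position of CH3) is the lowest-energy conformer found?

CH3 at 0° (eclipsed): H–CH3 eclipsed, Et–OH eclipsed, CHO–H eclipsed; 1.6 + 2.5 + 1.8 = 5.9 kcal/mol.
CH3 at 60° (staggered): Et–CH3 gauche, Et–OH gauche, CHO–OH gauche; 1.1 + 0.8 + 0.7 = 2.6 kcal/mol.
CH3 at 120° (eclipsed): H–H eclipsed, Et–CH3 eclipsed, CHO–OH eclipsed; 1.0 + 3.5 + 2.1 = 6.6 kcal/mol.
CH3 at 180° (staggered): Et–CH3 gauche, CHO–CH3 gauche, CHO–OH gauche; 1.1 + 0.7 + 0.7 = 2.5 kcal/mol.
CH3 at 240° (eclipsed): H–OH eclipsed, Et–H eclipsed, CHO–CH3 eclipsed; 1.2 + 2.0 + 3.1 = 6.3 kcal/mol.
CH3 at 300° (staggered): Et–OH gauche, CHO–CH3 gauche; 0.8 + 0.7 = 1.5 kcal/mol.
The minimum (1.5 kcal/mol) occurs with CH3 at 300°.

300°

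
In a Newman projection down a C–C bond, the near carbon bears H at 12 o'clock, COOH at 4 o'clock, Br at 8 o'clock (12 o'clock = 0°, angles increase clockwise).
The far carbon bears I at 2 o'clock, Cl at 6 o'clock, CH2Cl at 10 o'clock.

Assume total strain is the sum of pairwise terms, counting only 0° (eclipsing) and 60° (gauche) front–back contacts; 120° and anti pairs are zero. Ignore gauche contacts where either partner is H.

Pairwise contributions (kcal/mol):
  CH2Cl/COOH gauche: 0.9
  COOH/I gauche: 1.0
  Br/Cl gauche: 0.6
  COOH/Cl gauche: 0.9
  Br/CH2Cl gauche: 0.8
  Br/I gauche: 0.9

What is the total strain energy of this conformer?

This conformer (staggered): COOH–I gauche, COOH–Cl gauche, Br–Cl gauche, Br–CH2Cl gauche; 1.0 + 0.9 + 0.6 + 0.8 = 3.3 kcal/mol.

3.3 kcal/mol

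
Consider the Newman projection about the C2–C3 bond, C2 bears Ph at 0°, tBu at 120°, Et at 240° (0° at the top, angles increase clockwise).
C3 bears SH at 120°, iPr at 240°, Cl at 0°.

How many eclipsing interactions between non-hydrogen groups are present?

3

Non-H eclipsing pairs: Ph(0°)/Cl(0°); tBu(120°)/SH(120°); Et(240°)/iPr(240°) — 3 interactions.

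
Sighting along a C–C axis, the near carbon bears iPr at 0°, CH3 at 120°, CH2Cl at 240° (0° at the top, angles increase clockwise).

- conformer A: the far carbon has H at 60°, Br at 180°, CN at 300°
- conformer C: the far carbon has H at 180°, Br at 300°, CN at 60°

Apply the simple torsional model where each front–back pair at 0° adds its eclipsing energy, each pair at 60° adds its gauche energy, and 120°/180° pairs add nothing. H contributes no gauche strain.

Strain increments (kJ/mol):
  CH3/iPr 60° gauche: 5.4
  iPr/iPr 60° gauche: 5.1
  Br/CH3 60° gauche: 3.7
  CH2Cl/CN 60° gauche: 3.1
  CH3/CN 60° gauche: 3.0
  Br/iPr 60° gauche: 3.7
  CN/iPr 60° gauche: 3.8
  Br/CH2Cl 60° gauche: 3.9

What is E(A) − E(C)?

A (staggered): iPr(0°)/CN(300°) gauche 3.8; CH3(120°)/Br(180°) gauche 3.7; CH2Cl(240°)/Br(180°) gauche 3.9; CH2Cl(240°)/CN(300°) gauche 3.1 → 14.5 kJ/mol.
C (staggered): iPr(0°)/Br(300°) gauche 3.7; iPr(0°)/CN(60°) gauche 3.8; CH3(120°)/CN(60°) gauche 3.0; CH2Cl(240°)/Br(300°) gauche 3.9 → 14.4 kJ/mol.
E(A) − E(C) = 14.5 − 14.4 = +0.1 kJ/mol.

+0.1 kJ/mol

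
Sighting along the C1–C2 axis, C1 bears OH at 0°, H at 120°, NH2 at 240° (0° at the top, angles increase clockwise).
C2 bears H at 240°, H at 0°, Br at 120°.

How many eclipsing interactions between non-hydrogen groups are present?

0

Every eclipsing pair involves H, so the count is 0.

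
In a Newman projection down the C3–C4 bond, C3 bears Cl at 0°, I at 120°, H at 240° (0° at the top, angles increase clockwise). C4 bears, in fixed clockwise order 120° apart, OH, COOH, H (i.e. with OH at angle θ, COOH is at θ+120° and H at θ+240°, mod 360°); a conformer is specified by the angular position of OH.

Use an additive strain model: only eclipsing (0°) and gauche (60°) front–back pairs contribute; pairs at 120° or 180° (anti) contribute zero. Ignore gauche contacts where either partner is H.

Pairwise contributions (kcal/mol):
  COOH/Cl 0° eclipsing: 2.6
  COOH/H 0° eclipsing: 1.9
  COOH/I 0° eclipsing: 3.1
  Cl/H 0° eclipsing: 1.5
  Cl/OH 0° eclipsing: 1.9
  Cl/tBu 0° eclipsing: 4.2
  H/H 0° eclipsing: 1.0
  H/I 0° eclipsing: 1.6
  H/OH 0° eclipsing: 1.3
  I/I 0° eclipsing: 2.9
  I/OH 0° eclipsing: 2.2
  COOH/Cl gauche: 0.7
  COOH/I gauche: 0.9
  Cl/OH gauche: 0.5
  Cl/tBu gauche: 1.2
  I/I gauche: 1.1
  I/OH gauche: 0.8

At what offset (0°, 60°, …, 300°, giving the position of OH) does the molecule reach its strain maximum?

0°

OH at 0° (eclipsed): Cl(0°)/OH(0°) eclipsed 1.9; I(120°)/COOH(120°) eclipsed 3.1; H(240°)/H(240°) eclipsed 1.0 → 6.0 kcal/mol.
OH at 60° (staggered): Cl(0°)/OH(60°) gauche 0.5; I(120°)/OH(60°) gauche 0.8; I(120°)/COOH(180°) gauche 0.9 → 2.2 kcal/mol.
OH at 120° (eclipsed): Cl(0°)/H(0°) eclipsed 1.5; I(120°)/OH(120°) eclipsed 2.2; H(240°)/COOH(240°) eclipsed 1.9 → 5.6 kcal/mol.
OH at 180° (staggered): Cl(0°)/COOH(300°) gauche 0.7; I(120°)/OH(180°) gauche 0.8 → 1.5 kcal/mol.
OH at 240° (eclipsed): Cl(0°)/COOH(0°) eclipsed 2.6; I(120°)/H(120°) eclipsed 1.6; H(240°)/OH(240°) eclipsed 1.3 → 5.5 kcal/mol.
OH at 300° (staggered): Cl(0°)/OH(300°) gauche 0.5; Cl(0°)/COOH(60°) gauche 0.7; I(120°)/COOH(60°) gauche 0.9 → 2.1 kcal/mol.
The maximum (6.0 kcal/mol) occurs with OH at 0°.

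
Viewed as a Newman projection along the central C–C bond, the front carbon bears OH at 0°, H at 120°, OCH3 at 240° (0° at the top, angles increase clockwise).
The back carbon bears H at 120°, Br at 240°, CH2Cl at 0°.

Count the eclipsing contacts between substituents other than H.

2

Non-H eclipsing pairs: OH(0°)/CH2Cl(0°); OCH3(240°)/Br(240°) — 2 interactions.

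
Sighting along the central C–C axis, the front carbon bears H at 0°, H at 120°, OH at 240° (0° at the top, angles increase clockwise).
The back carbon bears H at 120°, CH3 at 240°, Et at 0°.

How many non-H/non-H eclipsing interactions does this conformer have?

Non-H eclipsing pairs: OH(240°)/CH3(240°) — 1 interaction.

1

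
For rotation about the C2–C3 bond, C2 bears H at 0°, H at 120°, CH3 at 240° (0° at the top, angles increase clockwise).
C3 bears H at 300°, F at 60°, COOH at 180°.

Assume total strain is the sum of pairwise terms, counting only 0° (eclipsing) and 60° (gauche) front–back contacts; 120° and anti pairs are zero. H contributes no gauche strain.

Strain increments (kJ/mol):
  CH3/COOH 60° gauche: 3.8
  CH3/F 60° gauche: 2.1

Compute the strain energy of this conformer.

This conformer (staggered): CH3(240°)/COOH(180°) gauche 3.8 → 3.8 kJ/mol.

3.8 kJ/mol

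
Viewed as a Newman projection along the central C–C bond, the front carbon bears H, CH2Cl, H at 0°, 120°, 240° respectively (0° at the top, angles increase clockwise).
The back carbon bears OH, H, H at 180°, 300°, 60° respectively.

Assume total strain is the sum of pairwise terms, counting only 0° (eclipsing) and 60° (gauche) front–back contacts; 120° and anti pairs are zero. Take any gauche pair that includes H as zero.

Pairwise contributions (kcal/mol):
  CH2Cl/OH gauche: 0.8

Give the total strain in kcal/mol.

0.8 kcal/mol

This conformer (staggered): CH2Cl(120°)/OH(180°) gauche 0.8 → 0.8 kcal/mol.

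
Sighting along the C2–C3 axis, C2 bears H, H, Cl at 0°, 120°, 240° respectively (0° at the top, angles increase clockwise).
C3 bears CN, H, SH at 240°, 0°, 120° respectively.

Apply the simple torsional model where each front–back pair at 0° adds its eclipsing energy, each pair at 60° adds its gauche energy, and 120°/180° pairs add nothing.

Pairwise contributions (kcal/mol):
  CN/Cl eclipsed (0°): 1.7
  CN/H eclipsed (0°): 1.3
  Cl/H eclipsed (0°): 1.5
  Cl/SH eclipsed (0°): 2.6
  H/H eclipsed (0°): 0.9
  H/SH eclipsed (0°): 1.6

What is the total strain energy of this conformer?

4.2 kcal/mol

This conformer (eclipsed): H(0°)/H(0°) eclipsed 0.9; H(120°)/SH(120°) eclipsed 1.6; Cl(240°)/CN(240°) eclipsed 1.7 → 4.2 kcal/mol.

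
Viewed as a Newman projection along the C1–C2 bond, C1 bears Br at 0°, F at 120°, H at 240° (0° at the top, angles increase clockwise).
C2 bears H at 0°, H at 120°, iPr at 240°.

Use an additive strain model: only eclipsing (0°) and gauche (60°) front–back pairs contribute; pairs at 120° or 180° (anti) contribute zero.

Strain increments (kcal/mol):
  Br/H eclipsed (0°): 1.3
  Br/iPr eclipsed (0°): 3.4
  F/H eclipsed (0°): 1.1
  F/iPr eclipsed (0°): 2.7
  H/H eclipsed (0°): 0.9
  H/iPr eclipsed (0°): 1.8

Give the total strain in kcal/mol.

This conformer (eclipsed): Br(0°)/H(0°) eclipsed 1.3; F(120°)/H(120°) eclipsed 1.1; H(240°)/iPr(240°) eclipsed 1.8 → 4.2 kcal/mol.

4.2 kcal/mol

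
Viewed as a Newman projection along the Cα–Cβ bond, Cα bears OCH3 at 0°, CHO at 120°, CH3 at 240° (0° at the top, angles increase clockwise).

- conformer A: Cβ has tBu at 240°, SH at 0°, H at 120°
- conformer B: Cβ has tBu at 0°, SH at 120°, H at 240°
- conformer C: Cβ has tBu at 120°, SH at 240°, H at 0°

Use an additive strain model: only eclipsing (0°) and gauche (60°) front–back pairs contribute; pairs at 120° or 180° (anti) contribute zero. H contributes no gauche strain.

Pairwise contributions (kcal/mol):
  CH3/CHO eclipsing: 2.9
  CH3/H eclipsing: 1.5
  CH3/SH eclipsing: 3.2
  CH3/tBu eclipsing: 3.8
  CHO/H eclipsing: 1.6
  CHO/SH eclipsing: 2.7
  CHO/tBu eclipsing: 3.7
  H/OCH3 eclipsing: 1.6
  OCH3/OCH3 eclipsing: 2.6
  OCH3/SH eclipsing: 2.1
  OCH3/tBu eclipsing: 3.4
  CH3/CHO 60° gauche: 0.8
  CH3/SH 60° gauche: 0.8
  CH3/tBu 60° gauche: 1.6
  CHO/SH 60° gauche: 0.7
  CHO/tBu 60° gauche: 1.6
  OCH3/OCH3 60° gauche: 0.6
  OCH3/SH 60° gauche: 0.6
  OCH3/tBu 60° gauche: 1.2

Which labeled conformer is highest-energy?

A (eclipsed): OCH3(0°)/SH(0°) eclipsed 2.1; CHO(120°)/H(120°) eclipsed 1.6; CH3(240°)/tBu(240°) eclipsed 3.8 → 7.5 kcal/mol.
B (eclipsed): OCH3(0°)/tBu(0°) eclipsed 3.4; CHO(120°)/SH(120°) eclipsed 2.7; CH3(240°)/H(240°) eclipsed 1.5 → 7.6 kcal/mol.
C (eclipsed): OCH3(0°)/H(0°) eclipsed 1.6; CHO(120°)/tBu(120°) eclipsed 3.7; CH3(240°)/SH(240°) eclipsed 3.2 → 8.5 kcal/mol.
C has the highest total (8.5 kcal/mol).

C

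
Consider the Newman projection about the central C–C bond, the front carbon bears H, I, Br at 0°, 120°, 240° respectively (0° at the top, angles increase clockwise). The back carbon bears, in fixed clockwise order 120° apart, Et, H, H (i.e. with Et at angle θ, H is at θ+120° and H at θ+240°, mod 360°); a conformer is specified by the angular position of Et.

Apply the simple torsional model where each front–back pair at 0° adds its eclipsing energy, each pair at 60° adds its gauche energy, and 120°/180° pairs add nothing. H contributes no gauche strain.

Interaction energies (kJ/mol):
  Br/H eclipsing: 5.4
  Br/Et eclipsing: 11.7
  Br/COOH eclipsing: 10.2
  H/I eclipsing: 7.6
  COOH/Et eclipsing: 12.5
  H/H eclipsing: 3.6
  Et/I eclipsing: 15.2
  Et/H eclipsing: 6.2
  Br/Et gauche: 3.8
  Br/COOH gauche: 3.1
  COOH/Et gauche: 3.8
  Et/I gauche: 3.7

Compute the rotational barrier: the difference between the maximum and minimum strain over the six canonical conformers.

20.5 kJ/mol

Et at 0° (eclipsed): H–Et eclipsed, I–H eclipsed, Br–H eclipsed; 6.2 + 7.6 + 5.4 = 19.2 kJ/mol.
Et at 60° (staggered): I–Et gauche; 3.7 = 3.7 kJ/mol.
Et at 120° (eclipsed): H–H eclipsed, I–Et eclipsed, Br–H eclipsed; 3.6 + 15.2 + 5.4 = 24.2 kJ/mol.
Et at 180° (staggered): I–Et gauche, Br–Et gauche; 3.7 + 3.8 = 7.5 kJ/mol.
Et at 240° (eclipsed): H–H eclipsed, I–H eclipsed, Br–Et eclipsed; 3.6 + 7.6 + 11.7 = 22.9 kJ/mol.
Et at 300° (staggered): Br–Et gauche; 3.8 = 3.8 kJ/mol.
Max at 120° (24.2 kJ/mol), min at 60° (3.7 kJ/mol); barrier = 20.5 kJ/mol.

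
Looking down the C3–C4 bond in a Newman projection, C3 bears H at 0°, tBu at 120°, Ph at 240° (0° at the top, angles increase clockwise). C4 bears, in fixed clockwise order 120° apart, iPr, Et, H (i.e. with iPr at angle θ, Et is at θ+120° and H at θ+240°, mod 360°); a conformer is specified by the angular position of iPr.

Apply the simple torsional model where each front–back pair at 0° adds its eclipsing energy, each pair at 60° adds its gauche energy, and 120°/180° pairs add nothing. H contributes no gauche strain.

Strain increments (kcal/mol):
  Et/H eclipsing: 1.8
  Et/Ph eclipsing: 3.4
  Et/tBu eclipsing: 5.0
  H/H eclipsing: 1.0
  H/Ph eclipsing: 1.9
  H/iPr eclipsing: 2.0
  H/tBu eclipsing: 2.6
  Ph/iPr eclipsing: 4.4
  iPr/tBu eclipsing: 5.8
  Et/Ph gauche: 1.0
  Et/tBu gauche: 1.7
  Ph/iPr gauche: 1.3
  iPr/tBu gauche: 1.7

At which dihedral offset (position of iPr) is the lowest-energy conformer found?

300°

iPr at 0° (eclipsed): H(0°)/iPr(0°) eclipsed 2.0; tBu(120°)/Et(120°) eclipsed 5.0; Ph(240°)/H(240°) eclipsed 1.9 → 8.9 kcal/mol.
iPr at 60° (staggered): tBu(120°)/iPr(60°) gauche 1.7; tBu(120°)/Et(180°) gauche 1.7; Ph(240°)/Et(180°) gauche 1.0 → 4.4 kcal/mol.
iPr at 120° (eclipsed): H(0°)/H(0°) eclipsed 1.0; tBu(120°)/iPr(120°) eclipsed 5.8; Ph(240°)/Et(240°) eclipsed 3.4 → 10.2 kcal/mol.
iPr at 180° (staggered): tBu(120°)/iPr(180°) gauche 1.7; Ph(240°)/iPr(180°) gauche 1.3; Ph(240°)/Et(300°) gauche 1.0 → 4.0 kcal/mol.
iPr at 240° (eclipsed): H(0°)/Et(0°) eclipsed 1.8; tBu(120°)/H(120°) eclipsed 2.6; Ph(240°)/iPr(240°) eclipsed 4.4 → 8.8 kcal/mol.
iPr at 300° (staggered): tBu(120°)/Et(60°) gauche 1.7; Ph(240°)/iPr(300°) gauche 1.3 → 3.0 kcal/mol.
The minimum (3.0 kcal/mol) occurs with iPr at 300°.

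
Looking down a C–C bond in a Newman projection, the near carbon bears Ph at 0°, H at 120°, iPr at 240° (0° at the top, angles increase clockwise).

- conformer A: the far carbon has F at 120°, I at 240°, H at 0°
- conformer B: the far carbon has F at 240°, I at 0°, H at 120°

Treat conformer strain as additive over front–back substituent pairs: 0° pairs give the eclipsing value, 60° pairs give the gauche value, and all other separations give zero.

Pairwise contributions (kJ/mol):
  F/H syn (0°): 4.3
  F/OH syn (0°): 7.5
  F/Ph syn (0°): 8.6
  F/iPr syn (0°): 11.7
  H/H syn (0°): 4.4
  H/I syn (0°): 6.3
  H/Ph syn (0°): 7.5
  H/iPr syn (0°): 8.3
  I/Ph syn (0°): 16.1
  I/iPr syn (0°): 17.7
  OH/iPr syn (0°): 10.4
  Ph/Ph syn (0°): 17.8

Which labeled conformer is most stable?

A

A is eclipsed. Ph at 0° is eclipsed with H at 0° (7.5); H at 120° is eclipsed with F at 120° (4.3); iPr at 240° is eclipsed with I at 240° (17.7). Total 29.5 kJ/mol.
B is eclipsed. Ph at 0° is eclipsed with I at 0° (16.1); H at 120° is eclipsed with H at 120° (4.4); iPr at 240° is eclipsed with F at 240° (11.7). Total 32.2 kJ/mol.
A has the lowest total (29.5 kJ/mol).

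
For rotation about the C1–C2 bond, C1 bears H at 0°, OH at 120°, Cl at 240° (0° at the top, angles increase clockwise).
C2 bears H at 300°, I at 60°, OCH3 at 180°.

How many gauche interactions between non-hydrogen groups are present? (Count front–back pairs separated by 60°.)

Non-H gauche pairs: OH(120°)/I(60°); OH(120°)/OCH3(180°); Cl(240°)/OCH3(180°) — 3 interactions.

3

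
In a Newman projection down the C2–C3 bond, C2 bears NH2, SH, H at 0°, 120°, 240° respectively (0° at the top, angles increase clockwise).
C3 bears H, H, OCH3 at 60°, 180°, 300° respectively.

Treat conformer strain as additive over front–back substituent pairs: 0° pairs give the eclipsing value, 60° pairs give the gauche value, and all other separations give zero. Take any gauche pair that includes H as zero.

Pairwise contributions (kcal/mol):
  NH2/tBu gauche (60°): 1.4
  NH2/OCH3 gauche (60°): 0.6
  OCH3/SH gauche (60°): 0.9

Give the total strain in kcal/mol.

This conformer (staggered): NH2(0°)/OCH3(300°) gauche 0.6 → 0.6 kcal/mol.

0.6 kcal/mol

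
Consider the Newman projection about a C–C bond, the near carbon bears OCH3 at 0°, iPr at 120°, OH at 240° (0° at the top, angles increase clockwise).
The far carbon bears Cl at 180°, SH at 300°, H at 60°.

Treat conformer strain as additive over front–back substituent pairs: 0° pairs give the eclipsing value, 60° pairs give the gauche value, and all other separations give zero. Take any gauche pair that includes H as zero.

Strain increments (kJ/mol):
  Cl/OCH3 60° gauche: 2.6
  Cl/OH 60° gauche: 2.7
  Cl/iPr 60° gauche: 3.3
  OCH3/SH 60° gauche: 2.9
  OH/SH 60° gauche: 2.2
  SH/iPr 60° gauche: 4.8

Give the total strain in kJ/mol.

11.1 kJ/mol

This conformer (staggered): OCH3(0°)/SH(300°) gauche 2.9; iPr(120°)/Cl(180°) gauche 3.3; OH(240°)/Cl(180°) gauche 2.7; OH(240°)/SH(300°) gauche 2.2 → 11.1 kJ/mol.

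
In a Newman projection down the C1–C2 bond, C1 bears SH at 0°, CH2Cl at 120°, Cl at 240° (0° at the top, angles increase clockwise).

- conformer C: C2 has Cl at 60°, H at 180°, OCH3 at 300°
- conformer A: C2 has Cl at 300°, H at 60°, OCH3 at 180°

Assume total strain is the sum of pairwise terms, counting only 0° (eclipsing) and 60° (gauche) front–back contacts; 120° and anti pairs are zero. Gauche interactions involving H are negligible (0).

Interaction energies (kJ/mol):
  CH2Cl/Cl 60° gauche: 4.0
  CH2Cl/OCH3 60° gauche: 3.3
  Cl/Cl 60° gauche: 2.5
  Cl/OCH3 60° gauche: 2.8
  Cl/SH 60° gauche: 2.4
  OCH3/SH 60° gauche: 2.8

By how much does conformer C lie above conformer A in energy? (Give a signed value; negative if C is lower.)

+1.0 kJ/mol

C (staggered): SH(0°)/Cl(60°) gauche 2.4; SH(0°)/OCH3(300°) gauche 2.8; CH2Cl(120°)/Cl(60°) gauche 4.0; Cl(240°)/OCH3(300°) gauche 2.8 → 12.0 kJ/mol.
A (staggered): SH(0°)/Cl(300°) gauche 2.4; CH2Cl(120°)/OCH3(180°) gauche 3.3; Cl(240°)/Cl(300°) gauche 2.5; Cl(240°)/OCH3(180°) gauche 2.8 → 11.0 kJ/mol.
E(C) − E(A) = 12.0 − 11.0 = +1.0 kJ/mol.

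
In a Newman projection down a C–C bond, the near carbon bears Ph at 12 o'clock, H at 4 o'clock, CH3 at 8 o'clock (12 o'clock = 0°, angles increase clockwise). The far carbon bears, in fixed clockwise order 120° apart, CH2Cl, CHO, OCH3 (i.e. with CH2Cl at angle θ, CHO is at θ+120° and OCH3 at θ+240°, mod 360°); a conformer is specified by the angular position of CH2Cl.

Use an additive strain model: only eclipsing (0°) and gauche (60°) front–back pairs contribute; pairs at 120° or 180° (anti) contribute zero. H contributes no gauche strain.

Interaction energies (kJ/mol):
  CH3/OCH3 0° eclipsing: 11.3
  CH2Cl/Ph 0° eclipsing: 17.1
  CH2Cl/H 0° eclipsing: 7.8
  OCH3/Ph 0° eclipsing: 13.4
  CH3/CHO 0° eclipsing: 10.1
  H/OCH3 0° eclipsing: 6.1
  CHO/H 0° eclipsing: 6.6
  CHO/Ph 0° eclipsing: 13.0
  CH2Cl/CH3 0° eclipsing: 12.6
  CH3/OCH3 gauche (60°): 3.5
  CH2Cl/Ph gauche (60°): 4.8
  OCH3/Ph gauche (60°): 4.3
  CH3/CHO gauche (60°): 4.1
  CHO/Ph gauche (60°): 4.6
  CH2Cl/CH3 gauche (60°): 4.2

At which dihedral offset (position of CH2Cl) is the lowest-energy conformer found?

60°

CH2Cl at 0° (eclipsed): Ph(0°)/CH2Cl(0°) eclipsed 17.1; H(120°)/CHO(120°) eclipsed 6.6; CH3(240°)/OCH3(240°) eclipsed 11.3 → 35.0 kJ/mol.
CH2Cl at 60° (staggered): Ph(0°)/CH2Cl(60°) gauche 4.8; Ph(0°)/OCH3(300°) gauche 4.3; CH3(240°)/CHO(180°) gauche 4.1; CH3(240°)/OCH3(300°) gauche 3.5 → 16.7 kJ/mol.
CH2Cl at 120° (eclipsed): Ph(0°)/OCH3(0°) eclipsed 13.4; H(120°)/CH2Cl(120°) eclipsed 7.8; CH3(240°)/CHO(240°) eclipsed 10.1 → 31.3 kJ/mol.
CH2Cl at 180° (staggered): Ph(0°)/CHO(300°) gauche 4.6; Ph(0°)/OCH3(60°) gauche 4.3; CH3(240°)/CH2Cl(180°) gauche 4.2; CH3(240°)/CHO(300°) gauche 4.1 → 17.2 kJ/mol.
CH2Cl at 240° (eclipsed): Ph(0°)/CHO(0°) eclipsed 13.0; H(120°)/OCH3(120°) eclipsed 6.1; CH3(240°)/CH2Cl(240°) eclipsed 12.6 → 31.7 kJ/mol.
CH2Cl at 300° (staggered): Ph(0°)/CH2Cl(300°) gauche 4.8; Ph(0°)/CHO(60°) gauche 4.6; CH3(240°)/CH2Cl(300°) gauche 4.2; CH3(240°)/OCH3(180°) gauche 3.5 → 17.1 kJ/mol.
The minimum (16.7 kJ/mol) occurs with CH2Cl at 60°.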